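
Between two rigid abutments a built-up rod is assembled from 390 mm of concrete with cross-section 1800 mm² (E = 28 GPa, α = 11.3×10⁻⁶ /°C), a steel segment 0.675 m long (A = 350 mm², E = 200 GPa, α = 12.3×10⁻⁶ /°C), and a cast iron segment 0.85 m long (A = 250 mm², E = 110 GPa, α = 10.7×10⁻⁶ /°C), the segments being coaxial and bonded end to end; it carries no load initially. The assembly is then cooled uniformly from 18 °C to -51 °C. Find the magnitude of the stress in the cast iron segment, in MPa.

σ ≈ 125 MPa (tensile)

Free thermal contraction of the whole bar: Σ αᵢΔT Lᵢ = 11.3×10⁻⁶×69×390 + 12.3×10⁻⁶×69×675 + 10.7×10⁻⁶×69×850 = 1.505 mm.
The walls prevent any net length change, so an axial force P (same in every segment) develops. Compatibility: P · Σ Lᵢ/(AᵢEᵢ) = δ_free.
The series flexibility is Σ Lᵢ/(AᵢEᵢ) = 390/(1800×28×10³) + 675/(350×200×10³) + 850/(250×110×10³) = 4.829×10⁻⁵ mm/N.
P = 1.505 / 4.829×10⁻⁵ = 31160 N = 31.16 kN, tensile.
σ_{cast iron} = P / A = 31160 / 250 = 124.6 MPa.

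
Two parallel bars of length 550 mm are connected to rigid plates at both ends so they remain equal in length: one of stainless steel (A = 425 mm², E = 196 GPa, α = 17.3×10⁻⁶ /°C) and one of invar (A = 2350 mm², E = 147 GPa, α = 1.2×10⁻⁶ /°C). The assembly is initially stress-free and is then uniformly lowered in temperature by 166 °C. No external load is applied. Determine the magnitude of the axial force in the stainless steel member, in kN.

Both members must finish at the same length. With the larger α, the stainless steel tends to over-contract; the plates restrain it, putting the stainless steel in tension and the invar in compression. With no external load the two internal forces are equal and opposite, magnitude P.
Compatibility of the two members (thermal + elastic change equal): (α₁ − α₂)ΔT = P·[1/(A₁E₁) + 1/(A₂E₂)].
|α₁ − α₂|·ΔT = 16.1×10⁻⁶ × 166 = 0.002673.
1/(A₁E₁) + 1/(A₂E₂) = 1/(425×196×10³) + 1/(2350×147×10³) = 1.49×10⁻⁸ N⁻¹.
So P = 0.002673 / 1.49×10⁻⁸ = 179.4 kN.

P ≈ 179 kN (tensile in the stainless steel)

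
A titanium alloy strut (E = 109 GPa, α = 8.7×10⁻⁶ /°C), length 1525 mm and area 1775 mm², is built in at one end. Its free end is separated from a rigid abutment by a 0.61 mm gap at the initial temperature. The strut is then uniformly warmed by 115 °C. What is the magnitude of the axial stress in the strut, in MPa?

σ ≈ 65.5 MPa (compressive)

If the wall were absent the strut would grow by αΔT L = 8.7×10⁻⁶ × 115 × 1525 = 1.526 mm.
The gap closes (δ_free > 0.61 mm) and the wall then resists a further 1.526 − 0.61 = 0.9158 mm of expansion.
So σ = E(δ_free − g)/L = 109×10³ × 0.9158/1525 = 65.45 MPa.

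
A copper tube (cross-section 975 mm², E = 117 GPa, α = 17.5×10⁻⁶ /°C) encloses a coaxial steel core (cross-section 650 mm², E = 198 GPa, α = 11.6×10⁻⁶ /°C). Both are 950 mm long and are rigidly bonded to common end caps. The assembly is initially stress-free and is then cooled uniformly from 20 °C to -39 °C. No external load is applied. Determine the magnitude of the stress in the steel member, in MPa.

Equilibrium of a rigid end plate with no external load gives equal and opposite internal forces ±P in the two members. Since α_{copper} > α_{steel}, cooling drives the copper into tension and the steel into compression.
Setting the final lengths equal and cancelling L: (α₁ − α₂)ΔT = P/(A₁E₁) + P/(A₂E₂).
|α₁ − α₂|·ΔT = 5.9×10⁻⁶ × 59 = 0.0003481.
1/(A₁E₁) + 1/(A₂E₂) = 1/(975×117×10³) + 1/(650×198×10³) = 1.654×10⁻⁸ N⁻¹.
So P = 0.0003481 / 1.654×10⁻⁸ = 21.05 kN.
σ_{steel} = P/A₂ = 21050/650 = 32.39 MPa, compressive.

σ ≈ 32.4 MPa (compressive)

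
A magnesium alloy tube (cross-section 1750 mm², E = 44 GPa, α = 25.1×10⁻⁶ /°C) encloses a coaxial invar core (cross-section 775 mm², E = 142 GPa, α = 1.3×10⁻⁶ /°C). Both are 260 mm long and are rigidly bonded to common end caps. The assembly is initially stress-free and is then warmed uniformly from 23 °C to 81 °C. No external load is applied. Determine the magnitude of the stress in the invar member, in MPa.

σ ≈ 80.7 MPa (tensile)

The magnesium alloy has the larger α, so on heating it would change length more than the invar if both were free. The rigid plates force a common final length, so the magnesium alloy is put into compression and the invar into tension, with equal and opposite forces P (no external load).
Setting the final lengths equal and cancelling L: (α₁ − α₂)ΔT = P/(A₁E₁) + P/(A₂E₂).
|α₁ − α₂|·ΔT = 23.8×10⁻⁶ × 58 = 0.00138.
1/(A₁E₁) + 1/(A₂E₂) = 1/(1750×44×10³) + 1/(775×142×10³) = 2.207×10⁻⁸ N⁻¹.
P = 0.00138 / 2.207×10⁻⁸ = 62540 N = 62.54 kN.
σ_{invar} = P/A₂ = 62540/775 = 80.69 MPa, tensile.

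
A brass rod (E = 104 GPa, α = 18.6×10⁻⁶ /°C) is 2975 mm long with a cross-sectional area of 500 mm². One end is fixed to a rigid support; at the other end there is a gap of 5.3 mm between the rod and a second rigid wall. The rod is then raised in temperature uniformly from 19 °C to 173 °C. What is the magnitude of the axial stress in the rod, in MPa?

σ ≈ 113 MPa (compressive)

Free thermal elongation = αΔT L = 18.6×10⁻⁶ × 154 × 2975 = 8.522 mm.
This exceeds the 5.3 mm gap, so the wall pushes back. The portion of expansion that must be recovered elastically is δ_free − gap = 8.522 − 5.3 = 3.222 mm.
Compatibility: PL/(AE) = 3.222 mm, so σ = P/A = E × (3.222/2975) = 112.6 MPa.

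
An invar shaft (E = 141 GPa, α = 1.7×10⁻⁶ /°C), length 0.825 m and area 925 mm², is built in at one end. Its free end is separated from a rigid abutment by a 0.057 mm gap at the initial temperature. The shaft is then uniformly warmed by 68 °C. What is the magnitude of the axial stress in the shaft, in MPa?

σ ≈ 6.56 MPa (compressive)

Unrestrained expansion: δ_free = αΔT L = 1.7×10⁻⁶ × 68 × 825 = 0.09537 mm.
This exceeds the 0.057 mm gap, so the wall pushes back. The portion of expansion that must be recovered elastically is δ_free − gap = 0.09537 − 0.057 = 0.03837 mm.
That suppressed elongation corresponds to σ = E·Δ/L = 141×10³ × 0.03837/825 = 6.558 MPa.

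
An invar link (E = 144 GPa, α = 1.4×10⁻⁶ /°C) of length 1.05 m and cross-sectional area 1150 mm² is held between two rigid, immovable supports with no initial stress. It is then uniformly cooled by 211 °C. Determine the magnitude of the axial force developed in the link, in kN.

P ≈ 48.9 kN (tensile)

The ends cannot move, so σ = EαΔT = 144×10³ × 1.4×10⁻⁶ × 211 = 42.54 MPa.
P = AEαΔT = 1150 × 144×10³ × 1.4×10⁻⁶ × 211 = 48.92 kN (tensile).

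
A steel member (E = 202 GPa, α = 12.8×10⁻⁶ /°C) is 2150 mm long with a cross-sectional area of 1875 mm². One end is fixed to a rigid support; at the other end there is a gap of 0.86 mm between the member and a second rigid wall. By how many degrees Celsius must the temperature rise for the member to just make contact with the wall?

The gap closes when αΔT L = 0.86 mm, since the member is still unstressed at that instant.
ΔT = 0.86 / (12.8×10⁻⁶ × 2150) = 31.25 °C.

ΔT ≈ 31.2 °C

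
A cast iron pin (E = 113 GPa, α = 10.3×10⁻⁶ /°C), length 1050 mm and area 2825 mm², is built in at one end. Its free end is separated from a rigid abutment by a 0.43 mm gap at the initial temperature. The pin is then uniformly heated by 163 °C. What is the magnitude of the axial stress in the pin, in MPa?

Unrestrained expansion: δ_free = αΔT L = 10.3×10⁻⁶ × 163 × 1050 = 1.763 mm.
This exceeds the 0.43 mm gap, so the wall pushes back. The portion of expansion that must be recovered elastically is δ_free − gap = 1.763 − 0.43 = 1.333 mm.
Compatibility: PL/(AE) = 1.333 mm, so σ = P/A = E × (1.333/1050) = 143.4 MPa.

σ ≈ 143 MPa (compressive)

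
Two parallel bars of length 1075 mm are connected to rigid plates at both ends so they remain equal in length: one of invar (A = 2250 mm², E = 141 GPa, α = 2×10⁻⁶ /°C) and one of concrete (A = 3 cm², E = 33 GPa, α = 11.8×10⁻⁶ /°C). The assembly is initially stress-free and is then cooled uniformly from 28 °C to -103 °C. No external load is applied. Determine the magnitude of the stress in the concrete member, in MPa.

σ ≈ 41.1 MPa (tensile)

The concrete has the larger α, so on cooling it would change length more than the invar if both were free. The rigid plates force a common final length, so the concrete is put into tension and the invar into compression, with equal and opposite forces P (no external load).
Setting the final lengths equal and cancelling L: (α₁ − α₂)ΔT = P/(A₁E₁) + P/(A₂E₂).
|α₁ − α₂|·ΔT = 9.8×10⁻⁶ × 131 = 0.001284.
1/(A₁E₁) + 1/(A₂E₂) = 1/(2250×141×10³) + 1/(300×33×10³) = 1.042×10⁻⁷ N⁻¹.
So P = 0.001284 / 1.042×10⁻⁷ = 12.33 kN.
σ_{concrete} = P/A₂ = 12330/300 = 41.08 MPa, tensile.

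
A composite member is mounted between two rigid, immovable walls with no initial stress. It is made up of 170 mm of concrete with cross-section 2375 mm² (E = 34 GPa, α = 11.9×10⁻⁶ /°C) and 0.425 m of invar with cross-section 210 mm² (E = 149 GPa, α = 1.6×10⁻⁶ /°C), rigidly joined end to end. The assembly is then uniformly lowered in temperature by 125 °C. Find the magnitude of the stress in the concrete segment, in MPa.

If the supports were absent, the total length change would be Σ αᵢΔT Lᵢ = 11.9×10⁻⁶×125×170 + 1.6×10⁻⁶×125×425 = 0.3379 mm.
Since the ends are fixed, an axial force P builds up, equal in every segment, with P · Σ Lᵢ/(AᵢEᵢ) = δ_free.
Σ Lᵢ/(AᵢEᵢ) = 170/(2375×34×10³) + 425/(210×149×10³) = 1.569×10⁻⁵ mm/N.
Hence P = δ_free / Σ(L/AE) = 0.3379/1.569×10⁻⁵ = 21.54 kN (tensile).
σ_{concrete} = P / A = 21540 / 2375 = 9.068 MPa.

σ ≈ 9.07 MPa (tensile)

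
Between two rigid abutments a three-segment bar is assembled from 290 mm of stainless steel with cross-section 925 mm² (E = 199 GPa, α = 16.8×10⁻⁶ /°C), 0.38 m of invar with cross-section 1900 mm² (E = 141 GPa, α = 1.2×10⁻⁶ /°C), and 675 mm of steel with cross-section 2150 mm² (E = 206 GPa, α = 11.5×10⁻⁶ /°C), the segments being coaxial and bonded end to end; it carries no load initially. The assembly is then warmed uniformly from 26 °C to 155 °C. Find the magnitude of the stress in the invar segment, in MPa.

With the walls removed the bar would change length by δ_free = Σ αᵢΔT Lᵢ = 16.8×10⁻⁶×129×290 + 1.2×10⁻⁶×129×380 + 11.5×10⁻⁶×129×675 = 1.689 mm.
Since the ends are fixed, an axial force P builds up, equal in every segment, with P · Σ Lᵢ/(AᵢEᵢ) = δ_free.
Σ Lᵢ/(AᵢEᵢ) = 290/(925×199×10³) + 380/(1900×141×10³) + 675/(2150×206×10³) = 4.518×10⁻⁶ mm/N.
So P = 1.689 / 4.518×10⁻⁶ = 373.8 kN, compressive.
σ_{invar} = P / A = 373800 / 1900 = 196.7 MPa.

σ ≈ 197 MPa (compressive)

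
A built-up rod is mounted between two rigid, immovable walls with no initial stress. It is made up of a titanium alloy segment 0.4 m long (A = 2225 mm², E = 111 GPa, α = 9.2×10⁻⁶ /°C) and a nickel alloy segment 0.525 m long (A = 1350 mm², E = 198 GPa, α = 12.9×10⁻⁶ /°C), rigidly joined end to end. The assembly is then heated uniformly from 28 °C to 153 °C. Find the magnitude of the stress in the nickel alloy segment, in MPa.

σ ≈ 270 MPa (compressive)

Free thermal expansion of the whole bar: Σ αᵢΔT Lᵢ = 9.2×10⁻⁶×125×400 + 12.9×10⁻⁶×125×525 = 1.307 mm.
Since the ends are fixed, an axial force P builds up, equal in every segment, with P · Σ Lᵢ/(AᵢEᵢ) = δ_free.
The series flexibility is Σ Lᵢ/(AᵢEᵢ) = 400/(2225×111×10³) + 525/(1350×198×10³) = 3.584×10⁻⁶ mm/N.
So P = 1.307 / 3.584×10⁻⁶ = 364.6 kN, compressive.
σ_{nickel alloy} = P / A = 364600 / 1350 = 270.1 MPa.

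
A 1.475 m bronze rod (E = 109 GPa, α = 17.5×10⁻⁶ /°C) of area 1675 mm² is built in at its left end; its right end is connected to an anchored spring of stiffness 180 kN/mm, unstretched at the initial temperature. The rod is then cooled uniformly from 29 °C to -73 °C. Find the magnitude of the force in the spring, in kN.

P ≈ 193 kN

If the spring were absent the rod would shorten by αΔT L = 17.5×10⁻⁶ × 102 × 1475 = 2.633 mm.
Let P be the tensile force in the spring. The rod extends elastically by PL/(AE) and the spring stretches by P/k; together these equal δ_free.
So P = δ_free / [L/(AE) + 1/k] = 2.633 / [ 1475/(1675×109×10³) + 1/(180×10³) ].
P = 2.633 / 1.363×10⁻⁵ = 193100 N.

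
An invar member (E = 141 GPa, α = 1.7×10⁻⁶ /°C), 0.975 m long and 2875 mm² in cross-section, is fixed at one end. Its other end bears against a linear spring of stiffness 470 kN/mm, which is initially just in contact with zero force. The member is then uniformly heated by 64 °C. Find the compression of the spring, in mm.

Free thermal expansion: δ_free = αΔT L = 1.7×10⁻⁶ × 64 × 975 = 0.1061 mm.
With a force P in the spring, the elastic change of the member is PL/(AE) and that of the spring is P/k; compatibility requires their sum to equal δ_free.
So P = δ_free / [L/(AE) + 1/k] = 0.1061 / [ 975/(2875×141×10³) + 1/(470×10³) ].
P = 0.1061 / 4.533×10⁻⁶ = 23400 N.
Spring compression = P/k = 23400/(470×10³) = 0.04979 mm.

δ ≈ 0.0498 mm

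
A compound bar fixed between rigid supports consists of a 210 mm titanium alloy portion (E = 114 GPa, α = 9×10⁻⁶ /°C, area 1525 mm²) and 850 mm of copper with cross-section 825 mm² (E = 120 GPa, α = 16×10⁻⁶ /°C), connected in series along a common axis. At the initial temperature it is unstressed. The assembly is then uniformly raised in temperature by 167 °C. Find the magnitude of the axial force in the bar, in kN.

If the supports were absent, the total length change would be Σ αᵢΔT Lᵢ = 9×10⁻⁶×167×210 + 16×10⁻⁶×167×850 = 2.587 mm.
The rigid supports impose zero overall length change; the single axial force P common to all segments must satisfy P Σ Lᵢ/(AᵢEᵢ) = δ_free.
Σ Lᵢ/(AᵢEᵢ) = 210/(1525×114×10³) + 850/(825×120×10³) = 9.794×10⁻⁶ mm/N.
So P = 2.587 / 9.794×10⁻⁶ = 264.1 kN, compressive.

P ≈ 264 kN (compressive)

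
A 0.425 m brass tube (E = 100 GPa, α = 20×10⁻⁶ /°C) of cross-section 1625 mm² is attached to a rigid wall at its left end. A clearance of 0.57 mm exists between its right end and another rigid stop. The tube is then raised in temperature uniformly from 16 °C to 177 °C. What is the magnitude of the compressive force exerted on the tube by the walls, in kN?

Unrestrained expansion: δ_free = αΔT L = 20×10⁻⁶ × 161 × 425 = 1.368 mm.
The gap closes (δ_free > 0.57 mm) and the wall then resists a further 1.368 − 0.57 = 0.7985 mm of expansion.
So σ = E(δ_free − g)/L = 100×10³ × 0.7985/425 = 187.9 MPa.
P = σA = 187.9 × 1625 = 305.3 kN.

P ≈ 305 kN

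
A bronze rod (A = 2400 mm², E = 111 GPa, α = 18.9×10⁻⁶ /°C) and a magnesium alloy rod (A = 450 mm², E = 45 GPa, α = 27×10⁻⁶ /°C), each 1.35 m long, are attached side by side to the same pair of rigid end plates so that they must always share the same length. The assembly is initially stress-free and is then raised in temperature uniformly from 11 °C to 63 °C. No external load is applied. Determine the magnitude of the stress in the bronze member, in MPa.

σ ≈ 3.3 MPa (tensile)

Equilibrium of a rigid end plate with no external load gives equal and opposite internal forces ±P in the two members. Since α_{magnesium alloy} > α_{bronze}, heating drives the magnesium alloy into compression and the bronze into tension.
Equating the net (thermal + elastic) strains gives |α₁ − α₂|·ΔT = P·[1/(A₁E₁) + 1/(A₂E₂)].
|α₁ − α₂|·ΔT = 8.1×10⁻⁶ × 52 = 0.0004212.
1/(A₁E₁) + 1/(A₂E₂) = 1/(2400×111×10³) + 1/(450×45×10³) = 5.314×10⁻⁸ N⁻¹.
So P = 0.0004212 / 5.314×10⁻⁸ = 7.927 kN.
σ_{bronze} = P/A₁ = 7927/2400 = 3.303 MPa, tensile.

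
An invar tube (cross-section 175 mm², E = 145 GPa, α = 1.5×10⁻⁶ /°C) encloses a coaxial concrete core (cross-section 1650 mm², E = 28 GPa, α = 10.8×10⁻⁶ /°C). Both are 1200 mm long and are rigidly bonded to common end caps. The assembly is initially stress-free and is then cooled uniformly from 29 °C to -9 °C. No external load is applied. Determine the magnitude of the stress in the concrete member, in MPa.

σ ≈ 3.51 MPa (tensile)

The concrete has the larger α, so on cooling it would change length more than the invar if both were free. The rigid plates force a common final length, so the concrete is put into tension and the invar into compression, with equal and opposite forces P (no external load).
Setting the final lengths equal and cancelling L: (α₁ − α₂)ΔT = P/(A₁E₁) + P/(A₂E₂).
|α₁ − α₂|·ΔT = 9.3×10⁻⁶ × 38 = 0.0003534.
1/(A₁E₁) + 1/(A₂E₂) = 1/(175×145×10³) + 1/(1650×28×10³) = 6.105×10⁻⁸ N⁻¹.
P = 0.0003534 / 6.105×10⁻⁸ = 5788 N = 5.788 kN.
σ_{concrete} = P/A₂ = 5788/1650 = 3.508 MPa, tensile.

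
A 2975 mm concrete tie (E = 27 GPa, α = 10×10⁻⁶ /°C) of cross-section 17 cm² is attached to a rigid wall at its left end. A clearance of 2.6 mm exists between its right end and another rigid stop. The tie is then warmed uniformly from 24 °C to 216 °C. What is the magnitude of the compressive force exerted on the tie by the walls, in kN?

P ≈ 48 kN

Unrestrained expansion: δ_free = αΔT L = 10×10⁻⁶ × 192 × 2975 = 5.712 mm.
After closing the 2.6 mm clearance, 5.712 − 2.6 = 3.112 mm of expansion remains to be suppressed by the wall.
That suppressed elongation corresponds to σ = E·Δ/L = 27×10³ × 3.112/2975 = 28.24 MPa.
P = σA = 28.24 × 1700 = 48.01 kN.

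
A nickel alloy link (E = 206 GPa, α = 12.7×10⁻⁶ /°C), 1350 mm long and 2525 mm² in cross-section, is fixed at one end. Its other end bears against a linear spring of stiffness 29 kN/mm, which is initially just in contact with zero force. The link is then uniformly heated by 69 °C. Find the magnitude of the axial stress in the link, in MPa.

σ ≈ 12.6 MPa (compressive)

Free thermal expansion: δ_free = αΔT L = 12.7×10⁻⁶ × 69 × 1350 = 1.183 mm.
Let P be the compressive force at the spring. The link shortens elastically by PL/(AE) and the spring compresses by P/k; together these equal δ_free.
P [ L/(AE) + 1/k ] = δ_free → P [ 1350/(2525×206×10³) + 1/(29×10³) ] = 1.183.
P = 1.183 / 3.708×10⁻⁵ = 31910 N.
σ = P/A = 31910/2525 = 12.64 MPa.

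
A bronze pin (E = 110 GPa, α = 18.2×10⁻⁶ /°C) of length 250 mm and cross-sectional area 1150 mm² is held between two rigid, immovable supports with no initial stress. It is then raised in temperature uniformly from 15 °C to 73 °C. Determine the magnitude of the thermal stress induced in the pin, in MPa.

The supports are rigid, so the total axial strain is zero. The restrained thermal strain is ε = αΔT = 18.2×10⁻⁶ × 58 = 1055.6×10⁻⁶.
Hence σ = E·αΔT = 110×10³ × 1055.6×10⁻⁶ = 116.1 MPa, compressive.

σ ≈ 116 MPa (compressive)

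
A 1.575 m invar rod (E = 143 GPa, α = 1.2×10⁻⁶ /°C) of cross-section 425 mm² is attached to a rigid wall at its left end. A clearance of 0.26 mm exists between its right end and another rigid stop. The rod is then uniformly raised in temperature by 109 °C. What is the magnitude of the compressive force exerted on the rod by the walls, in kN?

P ≈ 0 kN

Free thermal elongation = αΔT L = 1.2×10⁻⁶ × 109 × 1575 = 0.206 mm.
This is smaller than the 0.26 mm clearance, so the rod expands freely without reaching the stop — the stress is zero.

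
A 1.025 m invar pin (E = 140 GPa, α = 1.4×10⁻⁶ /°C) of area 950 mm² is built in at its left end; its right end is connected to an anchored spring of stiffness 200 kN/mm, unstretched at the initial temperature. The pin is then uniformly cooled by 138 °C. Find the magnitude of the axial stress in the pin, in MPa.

σ ≈ 16.4 MPa (tensile)

Free thermal contraction: δ_free = αΔT L = 1.4×10⁻⁶ × 138 × 1025 = 0.198 mm.
Let P be the tensile force in the spring. The pin extends elastically by PL/(AE) and the spring stretches by P/k; together these equal δ_free.
So P = δ_free / [L/(AE) + 1/k] = 0.198 / [ 1025/(950×140×10³) + 1/(200×10³) ].
P = 0.198 / 1.271×10⁻⁵ = 15580 N.
σ = P/A = 15580/950 = 16.4 MPa.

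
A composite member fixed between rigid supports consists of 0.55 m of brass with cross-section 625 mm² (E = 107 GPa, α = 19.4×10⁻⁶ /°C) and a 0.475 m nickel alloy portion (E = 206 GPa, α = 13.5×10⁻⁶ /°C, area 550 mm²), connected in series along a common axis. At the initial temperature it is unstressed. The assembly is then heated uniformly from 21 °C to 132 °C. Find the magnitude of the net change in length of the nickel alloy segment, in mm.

|ΔL| ≈ 0.0716 mm

Free thermal expansion of the whole bar: Σ αᵢΔT Lᵢ = 19.4×10⁻⁶×111×550 + 13.5×10⁻⁶×111×475 = 1.896 mm.
The rigid supports impose zero overall length change; the single axial force P common to all segments must satisfy P Σ Lᵢ/(AᵢEᵢ) = δ_free.
The series flexibility is Σ Lᵢ/(AᵢEᵢ) = 550/(625×107×10³) + 475/(550×206×10³) = 1.242×10⁻⁵ mm/N.
Hence P = δ_free / Σ(L/AE) = 1.896/1.242×10⁻⁵ = 152.7 kN (compressive).
For the nickel alloy segment, free thermal change = 13.5×10⁻⁶×111×475 = 0.7118 mm and elastic change from P = 152700×475/(550×206×10³) = 0.6402 mm; these oppose, so the net change is 0.0716 mm (segment lengthens).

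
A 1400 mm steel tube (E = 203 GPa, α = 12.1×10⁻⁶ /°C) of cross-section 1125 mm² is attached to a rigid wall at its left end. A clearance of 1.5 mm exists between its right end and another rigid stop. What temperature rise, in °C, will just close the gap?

ΔT ≈ 88.5 °C

The gap closes when αΔT L = 1.5 mm, since the tube is still unstressed at that instant.
ΔT = 1.5 / (12.1×10⁻⁶ × 1400) = 88.55 °C.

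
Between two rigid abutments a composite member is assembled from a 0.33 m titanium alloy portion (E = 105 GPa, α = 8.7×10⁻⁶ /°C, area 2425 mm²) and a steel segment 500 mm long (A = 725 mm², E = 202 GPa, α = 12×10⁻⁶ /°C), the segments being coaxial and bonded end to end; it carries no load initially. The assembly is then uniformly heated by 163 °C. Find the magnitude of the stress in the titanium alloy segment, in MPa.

Free thermal expansion of the whole bar: Σ αᵢΔT Lᵢ = 8.7×10⁻⁶×163×330 + 12×10⁻⁶×163×500 = 1.446 mm.
Since the ends are fixed, an axial force P builds up, equal in every segment, with P · Σ Lᵢ/(AᵢEᵢ) = δ_free.
The series flexibility is Σ Lᵢ/(AᵢEᵢ) = 330/(2425×105×10³) + 500/(725×202×10³) = 4.71×10⁻⁶ mm/N.
Hence P = δ_free / Σ(L/AE) = 1.446/4.71×10⁻⁶ = 307 kN (compressive).
σ_{titanium alloy} = P / A = 307000 / 2425 = 126.6 MPa.

σ ≈ 127 MPa (compressive)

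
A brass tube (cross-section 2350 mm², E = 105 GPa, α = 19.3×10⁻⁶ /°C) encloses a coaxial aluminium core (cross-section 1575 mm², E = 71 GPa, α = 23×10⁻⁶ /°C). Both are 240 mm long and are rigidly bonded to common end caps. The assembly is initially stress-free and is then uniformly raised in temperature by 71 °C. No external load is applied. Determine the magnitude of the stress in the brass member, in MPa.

σ ≈ 8.6 MPa (tensile)

The aluminium has the larger α, so on heating it would change length more than the brass if both were free. The rigid plates force a common final length, so the aluminium is put into compression and the brass into tension, with equal and opposite forces P (no external load).
Compatibility of the two members (thermal + elastic change equal): (α₁ − α₂)ΔT = P·[1/(A₁E₁) + 1/(A₂E₂)].
|α₁ − α₂|·ΔT = 3.7×10⁻⁶ × 71 = 0.0002627.
1/(A₁E₁) + 1/(A₂E₂) = 1/(2350×105×10³) + 1/(1575×71×10³) = 1.3×10⁻⁸ N⁻¹.
So P = 0.0002627 / 1.3×10⁻⁸ = 20.22 kN.
σ_{brass} = P/A₁ = 20220/2350 = 8.602 MPa, tensile.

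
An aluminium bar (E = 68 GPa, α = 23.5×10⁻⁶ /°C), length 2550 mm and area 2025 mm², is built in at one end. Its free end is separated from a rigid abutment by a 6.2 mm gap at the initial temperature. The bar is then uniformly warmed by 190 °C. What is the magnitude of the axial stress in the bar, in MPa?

Unrestrained expansion: δ_free = αΔT L = 23.5×10⁻⁶ × 190 × 2550 = 11.39 mm.
The gap closes (δ_free > 6.2 mm) and the wall then resists a further 11.39 − 6.2 = 5.186 mm of expansion.
Compatibility: PL/(AE) = 5.186 mm, so σ = P/A = E × (5.186/2550) = 138.3 MPa.

σ ≈ 138 MPa (compressive)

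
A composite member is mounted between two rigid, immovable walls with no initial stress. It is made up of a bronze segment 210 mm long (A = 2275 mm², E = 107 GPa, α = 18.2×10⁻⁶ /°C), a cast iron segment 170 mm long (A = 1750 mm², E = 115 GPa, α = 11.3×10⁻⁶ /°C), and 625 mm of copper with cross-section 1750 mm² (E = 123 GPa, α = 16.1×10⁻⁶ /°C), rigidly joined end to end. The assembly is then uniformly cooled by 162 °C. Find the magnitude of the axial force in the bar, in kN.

Free thermal contraction of the whole bar: Σ αᵢΔT Lᵢ = 18.2×10⁻⁶×162×210 + 11.3×10⁻⁶×162×170 + 16.1×10⁻⁶×162×625 = 2.56 mm.
The rigid supports impose zero overall length change; the single axial force P common to all segments must satisfy P Σ Lᵢ/(AᵢEᵢ) = δ_free.
The series flexibility is Σ Lᵢ/(AᵢEᵢ) = 210/(2275×107×10³) + 170/(1750×115×10³) + 625/(1750×123×10³) = 4.611×10⁻⁶ mm/N.
P = 2.56 / 4.611×10⁻⁶ = 555300 N = 555.3 kN, tensile.

P ≈ 555 kN (tensile)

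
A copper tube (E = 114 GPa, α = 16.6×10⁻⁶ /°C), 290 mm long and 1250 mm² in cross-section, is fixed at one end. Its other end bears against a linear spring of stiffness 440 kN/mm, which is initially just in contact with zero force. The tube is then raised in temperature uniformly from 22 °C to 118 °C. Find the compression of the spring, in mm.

Free thermal expansion: δ_free = αΔT L = 16.6×10⁻⁶ × 96 × 290 = 0.4621 mm.
With a force P in the spring, the elastic change of the tube is PL/(AE) and that of the spring is P/k; compatibility requires their sum to equal δ_free.
P [ L/(AE) + 1/k ] = δ_free → P [ 290/(1250×114×10³) + 1/(440×10³) ] = 0.4621.
P = 0.4621 / 4.308×10⁻⁶ = 107300 N.
Spring compression = P/k = 107300/(440×10³) = 0.2438 mm.

δ ≈ 0.244 mm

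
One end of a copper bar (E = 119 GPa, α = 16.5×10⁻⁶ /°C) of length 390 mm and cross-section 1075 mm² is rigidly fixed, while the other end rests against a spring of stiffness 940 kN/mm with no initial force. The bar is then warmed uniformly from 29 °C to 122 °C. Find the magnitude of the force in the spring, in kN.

Free thermal expansion: δ_free = αΔT L = 16.5×10⁻⁶ × 93 × 390 = 0.5985 mm.
With a force P in the spring, the elastic change of the bar is PL/(AE) and that of the spring is P/k; compatibility requires their sum to equal δ_free.
P [ L/(AE) + 1/k ] = δ_free → P [ 390/(1075×119×10³) + 1/(940×10³) ] = 0.5985.
P = 0.5985 / 4.112×10⁻⁶ = 145500 N.

P ≈ 146 kN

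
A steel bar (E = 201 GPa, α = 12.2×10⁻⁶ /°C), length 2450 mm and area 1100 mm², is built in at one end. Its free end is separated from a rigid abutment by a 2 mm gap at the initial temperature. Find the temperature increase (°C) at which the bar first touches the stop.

The gap closes when αΔT L = 2 mm, since the bar is still unstressed at that instant.
So ΔT = g/(αL) = 2/(12.2×10⁻⁶ × 2450) = 66.91 °C.

ΔT ≈ 66.9 °C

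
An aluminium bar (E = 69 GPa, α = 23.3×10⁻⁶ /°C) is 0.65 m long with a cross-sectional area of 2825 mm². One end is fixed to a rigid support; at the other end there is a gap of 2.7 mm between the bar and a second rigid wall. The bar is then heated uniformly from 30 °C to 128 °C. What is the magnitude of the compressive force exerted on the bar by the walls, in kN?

Unrestrained expansion: δ_free = αΔT L = 23.3×10⁻⁶ × 98 × 650 = 1.484 mm.
Since δ_free = 1.48 mm is less than the 2.7 mm gap, the bar never touches the wall. No axial force develops.

P ≈ 0 kN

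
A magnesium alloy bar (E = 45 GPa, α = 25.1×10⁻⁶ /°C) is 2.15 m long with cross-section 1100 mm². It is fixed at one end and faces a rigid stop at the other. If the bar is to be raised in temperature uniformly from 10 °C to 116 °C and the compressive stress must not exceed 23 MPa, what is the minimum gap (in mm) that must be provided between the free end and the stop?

g ≈ 4.62 mm

With no wall the bar would lengthen by αΔT L = 25.1×10⁻⁶ × 106 × 2150 = 5.72 mm.
At the allowable stress the elastic shortening the wall may impose is σL/E = 23 × 2150 / (45×10³) = 1.099 mm.
The gap must absorb the remainder: g_min = 5.72 − 1.099 = 4.621 mm.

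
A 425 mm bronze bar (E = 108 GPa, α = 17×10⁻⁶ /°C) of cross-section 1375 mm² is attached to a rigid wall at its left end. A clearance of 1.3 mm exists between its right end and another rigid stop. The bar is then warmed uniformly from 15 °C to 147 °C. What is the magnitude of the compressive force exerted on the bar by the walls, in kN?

Free thermal elongation = αΔT L = 17×10⁻⁶ × 132 × 425 = 0.9537 mm.
Since δ_free = 0.954 mm is less than the 1.3 mm gap, the bar never touches the wall. No axial force develops.

P ≈ 0 kN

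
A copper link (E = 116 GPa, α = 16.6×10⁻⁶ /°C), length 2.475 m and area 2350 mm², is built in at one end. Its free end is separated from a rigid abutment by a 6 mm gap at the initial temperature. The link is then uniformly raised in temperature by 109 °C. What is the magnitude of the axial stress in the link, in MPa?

Free thermal elongation = αΔT L = 16.6×10⁻⁶ × 109 × 2475 = 4.478 mm.
Since δ_free = 4.48 mm is less than the 6 mm gap, the link never touches the wall. No axial force develops.

σ ≈ 0 MPa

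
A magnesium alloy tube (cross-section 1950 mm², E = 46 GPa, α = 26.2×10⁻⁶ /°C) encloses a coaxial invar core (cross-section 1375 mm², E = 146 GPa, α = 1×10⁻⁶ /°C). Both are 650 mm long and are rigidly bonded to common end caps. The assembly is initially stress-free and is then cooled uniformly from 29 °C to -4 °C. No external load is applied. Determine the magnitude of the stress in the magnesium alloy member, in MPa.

Equilibrium of a rigid end plate with no external load gives equal and opposite internal forces ±P in the two members. Since α_{magnesium alloy} > α_{invar}, cooling drives the magnesium alloy into tension and the invar into compression.
Setting the final lengths equal and cancelling L: (α₁ − α₂)ΔT = P/(A₁E₁) + P/(A₂E₂).
|α₁ − α₂|·ΔT = 25.2×10⁻⁶ × 33 = 0.0008316.
1/(A₁E₁) + 1/(A₂E₂) = 1/(1950×46×10³) + 1/(1375×146×10³) = 1.613×10⁻⁸ N⁻¹.
P = 0.0008316 / 1.613×10⁻⁸ = 51560 N = 51.56 kN.
σ_{magnesium alloy} = P/A₁ = 51560/1950 = 26.44 MPa, tensile.

σ ≈ 26.4 MPa (tensile)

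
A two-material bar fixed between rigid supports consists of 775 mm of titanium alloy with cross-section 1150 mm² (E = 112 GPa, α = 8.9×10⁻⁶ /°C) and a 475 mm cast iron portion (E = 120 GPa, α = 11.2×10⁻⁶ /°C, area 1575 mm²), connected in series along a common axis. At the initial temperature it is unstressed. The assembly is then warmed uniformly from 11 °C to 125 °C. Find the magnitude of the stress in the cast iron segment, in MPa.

Free thermal expansion of the whole bar: Σ αᵢΔT Lᵢ = 8.9×10⁻⁶×114×775 + 11.2×10⁻⁶×114×475 = 1.393 mm.
The rigid supports impose zero overall length change; the single axial force P common to all segments must satisfy P Σ Lᵢ/(AᵢEᵢ) = δ_free.
The series flexibility is Σ Lᵢ/(AᵢEᵢ) = 775/(1150×112×10³) + 475/(1575×120×10³) = 8.53×10⁻⁶ mm/N.
Hence P = δ_free / Σ(L/AE) = 1.393/8.53×10⁻⁶ = 163.3 kN (compressive).
σ_{cast iron} = P / A = 163300 / 1575 = 103.7 MPa.

σ ≈ 104 MPa (compressive)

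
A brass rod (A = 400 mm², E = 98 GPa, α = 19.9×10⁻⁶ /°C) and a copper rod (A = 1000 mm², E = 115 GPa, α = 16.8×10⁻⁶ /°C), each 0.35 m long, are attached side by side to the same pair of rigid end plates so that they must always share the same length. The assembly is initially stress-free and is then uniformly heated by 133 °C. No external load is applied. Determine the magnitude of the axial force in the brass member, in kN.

Equilibrium of a rigid end plate with no external load gives equal and opposite internal forces ±P in the two members. Since α_{brass} > α_{copper}, heating drives the brass into compression and the copper into tension.
Equating the net (thermal + elastic) strains gives |α₁ − α₂|·ΔT = P·[1/(A₁E₁) + 1/(A₂E₂)].
|α₁ − α₂|·ΔT = 3.1×10⁻⁶ × 133 = 0.0004123.
1/(A₁E₁) + 1/(A₂E₂) = 1/(400×98×10³) + 1/(1000×115×10³) = 3.421×10⁻⁸ N⁻¹.
So P = 0.0004123 / 3.421×10⁻⁸ = 12.05 kN.

P ≈ 12.1 kN (compressive in the brass)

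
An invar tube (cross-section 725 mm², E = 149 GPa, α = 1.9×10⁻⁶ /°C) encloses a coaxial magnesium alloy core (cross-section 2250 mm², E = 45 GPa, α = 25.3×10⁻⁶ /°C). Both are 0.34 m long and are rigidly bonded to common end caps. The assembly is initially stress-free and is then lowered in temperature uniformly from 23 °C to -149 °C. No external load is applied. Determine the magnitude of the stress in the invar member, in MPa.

σ ≈ 290 MPa (compressive)

The magnesium alloy has the larger α, so on cooling it would change length more than the invar if both were free. The rigid plates force a common final length, so the magnesium alloy is put into tension and the invar into compression, with equal and opposite forces P (no external load).
Equating the net (thermal + elastic) strains gives |α₁ − α₂|·ΔT = P·[1/(A₁E₁) + 1/(A₂E₂)].
|α₁ − α₂|·ΔT = 23.4×10⁻⁶ × 172 = 0.004025.
1/(A₁E₁) + 1/(A₂E₂) = 1/(725×149×10³) + 1/(2250×45×10³) = 1.913×10⁻⁸ N⁻¹.
P = 0.004025 / 1.913×10⁻⁸ = 210400 N = 210.4 kN.
σ_{invar} = P/A₁ = 210400/725 = 290.1 MPa, compressive.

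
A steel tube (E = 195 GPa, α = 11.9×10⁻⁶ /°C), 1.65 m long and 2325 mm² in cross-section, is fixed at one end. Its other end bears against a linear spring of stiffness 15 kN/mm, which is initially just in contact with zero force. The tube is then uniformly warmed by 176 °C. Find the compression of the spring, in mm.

δ ≈ 3.28 mm

If the spring were absent the tube would lengthen by αΔT L = 11.9×10⁻⁶ × 176 × 1650 = 3.456 mm.
Let P be the compressive force at the spring. The tube shortens elastically by PL/(AE) and the spring compresses by P/k; together these equal δ_free.
P [ L/(AE) + 1/k ] = δ_free → P [ 1650/(2325×195×10³) + 1/(15×10³) ] = 3.456.
P = 3.456 / 7.031×10⁻⁵ = 49150 N.
Spring compression = P/k = 49150/(15×10³) = 3.277 mm.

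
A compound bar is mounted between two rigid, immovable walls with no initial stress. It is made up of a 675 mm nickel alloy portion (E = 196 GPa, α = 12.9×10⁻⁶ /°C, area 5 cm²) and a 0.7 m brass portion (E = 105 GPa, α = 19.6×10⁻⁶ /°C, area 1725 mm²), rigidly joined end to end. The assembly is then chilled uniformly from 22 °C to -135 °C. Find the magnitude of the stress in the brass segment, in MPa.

If the supports were absent, the total length change would be Σ αᵢΔT Lᵢ = 12.9×10⁻⁶×157×675 + 19.6×10⁻⁶×157×700 = 3.521 mm.
The rigid supports impose zero overall length change; the single axial force P common to all segments must satisfy P Σ Lᵢ/(AᵢEᵢ) = δ_free.
Σ Lᵢ/(AᵢEᵢ) = 675/(500×196×10³) + 700/(1725×105×10³) = 1.075×10⁻⁵ mm/N.
Hence P = δ_free / Σ(L/AE) = 3.521/1.075×10⁻⁵ = 327.5 kN (tensile).
σ_{brass} = P / A = 327500 / 1725 = 189.8 MPa.

σ ≈ 190 MPa (tensile)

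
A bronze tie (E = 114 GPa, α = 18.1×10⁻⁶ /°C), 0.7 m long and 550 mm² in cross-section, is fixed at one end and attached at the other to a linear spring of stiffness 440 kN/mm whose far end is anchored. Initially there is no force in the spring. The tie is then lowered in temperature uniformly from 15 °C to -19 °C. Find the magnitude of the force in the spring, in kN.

P ≈ 32.1 kN

If the spring were absent the tie would shorten by αΔT L = 18.1×10⁻⁶ × 34 × 700 = 0.4308 mm.
With a force P in the spring, the elastic change of the tie is PL/(AE) and that of the spring is P/k; compatibility requires their sum to equal δ_free.
P [ L/(AE) + 1/k ] = δ_free → P [ 700/(550×114×10³) + 1/(440×10³) ] = 0.4308.
P = 0.4308 / 1.344×10⁻⁵ = 32060 N.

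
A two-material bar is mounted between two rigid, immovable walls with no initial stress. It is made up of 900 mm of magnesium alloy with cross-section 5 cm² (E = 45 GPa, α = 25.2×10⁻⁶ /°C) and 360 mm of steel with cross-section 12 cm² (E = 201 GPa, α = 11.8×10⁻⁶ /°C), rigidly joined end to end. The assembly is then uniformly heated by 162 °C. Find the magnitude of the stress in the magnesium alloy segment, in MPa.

Free thermal expansion of the whole bar: Σ αᵢΔT Lᵢ = 25.2×10⁻⁶×162×900 + 11.8×10⁻⁶×162×360 = 4.362 mm.
Since the ends are fixed, an axial force P builds up, equal in every segment, with P · Σ Lᵢ/(AᵢEᵢ) = δ_free.
The series flexibility is Σ Lᵢ/(AᵢEᵢ) = 900/(500×45×10³) + 360/(1200×201×10³) = 4.149×10⁻⁵ mm/N.
Hence P = δ_free / Σ(L/AE) = 4.362/4.149×10⁻⁵ = 105.1 kN (compressive).
σ_{magnesium alloy} = P / A = 105100 / 500 = 210.3 MPa.

σ ≈ 210 MPa (compressive)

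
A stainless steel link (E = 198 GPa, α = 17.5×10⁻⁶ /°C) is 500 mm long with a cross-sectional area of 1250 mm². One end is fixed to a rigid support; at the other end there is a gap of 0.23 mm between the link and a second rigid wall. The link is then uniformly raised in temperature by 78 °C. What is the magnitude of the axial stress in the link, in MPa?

Unrestrained expansion: δ_free = αΔT L = 17.5×10⁻⁶ × 78 × 500 = 0.6825 mm.
The gap closes (δ_free > 0.23 mm) and the wall then resists a further 0.6825 − 0.23 = 0.4525 mm of expansion.
Compatibility: PL/(AE) = 0.4525 mm, so σ = P/A = E × (0.4525/500) = 179.2 MPa.

σ ≈ 179 MPa (compressive)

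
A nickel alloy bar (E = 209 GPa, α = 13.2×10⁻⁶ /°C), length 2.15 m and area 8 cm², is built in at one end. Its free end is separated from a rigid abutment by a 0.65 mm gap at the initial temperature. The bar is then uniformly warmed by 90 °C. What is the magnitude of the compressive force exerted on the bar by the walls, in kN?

P ≈ 148 kN

If the wall were absent the bar would grow by αΔT L = 13.2×10⁻⁶ × 90 × 2150 = 2.554 mm.
The gap closes (δ_free > 0.65 mm) and the wall then resists a further 2.554 − 0.65 = 1.904 mm of expansion.
So σ = E(δ_free − g)/L = 209×10³ × 1.904/2150 = 185.1 MPa.
Force on the wall = σA = 185.1 × 800 mm² = 148.1 kN.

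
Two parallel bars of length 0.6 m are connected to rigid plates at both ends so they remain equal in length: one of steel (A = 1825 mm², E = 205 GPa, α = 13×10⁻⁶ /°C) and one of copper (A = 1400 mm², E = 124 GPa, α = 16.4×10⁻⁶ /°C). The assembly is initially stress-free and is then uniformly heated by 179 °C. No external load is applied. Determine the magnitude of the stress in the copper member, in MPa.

σ ≈ 51.5 MPa (compressive)

Both members must finish at the same length. With the larger α, the copper tends to over-expand; the plates restrain it, putting the copper in compression and the steel in tension. With no external load the two internal forces are equal and opposite, magnitude P.
Equating the net (thermal + elastic) strains gives |α₁ − α₂|·ΔT = P·[1/(A₁E₁) + 1/(A₂E₂)].
|α₁ − α₂|·ΔT = 3.4×10⁻⁶ × 179 = 0.0006086.
1/(A₁E₁) + 1/(A₂E₂) = 1/(1825×205×10³) + 1/(1400×124×10³) = 8.433×10⁻⁹ N⁻¹.
P = 0.0006086 / 8.433×10⁻⁹ = 72170 N = 72.17 kN.
σ_{copper} = P/A₂ = 72170/1400 = 51.55 MPa, compressive.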